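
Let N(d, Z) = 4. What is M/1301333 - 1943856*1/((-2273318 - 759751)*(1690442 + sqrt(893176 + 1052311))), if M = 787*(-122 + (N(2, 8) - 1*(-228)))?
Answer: 1749021483259456499794/26291398897550177988601 - 647952*sqrt(1945487)/2889091448806474171 ≈ 0.066525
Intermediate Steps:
M = 86570 (M = 787*(-122 + (4 - 1*(-228))) = 787*(-122 + (4 + 228)) = 787*(-122 + 232) = 787*110 = 86570)
M/1301333 - 1943856*1/((-2273318 - 759751)*(1690442 + sqrt(893176 + 1052311))) = 86570/1301333 - 1943856*1/((-2273318 - 759751)*(1690442 + sqrt(893176 + 1052311))) = 86570*(1/1301333) - 1943856*(-1/(3033069*(1690442 + sqrt(1945487)))) = 7870/118303 - 1943856/(-5127227226498 - 3033069*sqrt(1945487))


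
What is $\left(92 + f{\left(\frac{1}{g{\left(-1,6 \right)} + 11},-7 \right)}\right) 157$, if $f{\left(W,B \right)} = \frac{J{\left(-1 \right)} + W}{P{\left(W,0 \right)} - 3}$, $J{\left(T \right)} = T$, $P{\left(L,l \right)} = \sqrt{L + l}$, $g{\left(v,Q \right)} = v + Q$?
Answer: $\frac{637891}{44} \approx 14498.0$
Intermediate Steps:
$g{\left(v,Q \right)} = Q + v$
$f{\left(W,B \right)} = \frac{-1 + W}{-3 + \sqrt{W}}$ ($f{\left(W,B \right)} = \frac{-1 + W}{\sqrt{W + 0} - 3} = \frac{-1 + W}{\sqrt{W} - 3} = \frac{-1 + W}{-3 + \sqrt{W}}$)
$\left(92 + f{\left(\frac{1}{g{\left(-1,6 \right)} + 11},-7 \right)}\right) 157 = \left(92 + \frac{-1 + \frac{1}{\left(6 - 1\right) + 11}}{-3 + \sqrt{\frac{1}{\left(6 - 1\right) + 11}}}\right) 157 = \left(92 + \frac{-1 + \frac{1}{5 + 11}}{-3 + \sqrt{\frac{1}{5 + 11}}}\right) 157 = \left(92 + \frac{-1 + \frac{1}{16}}{-3 + \sqrt{\frac{1}{16}}}\right) 157 = \left(92 + \frac{1}{-3 + \frac{1}{4}} \left(- \frac{15}{16}\right)\right) 157 = \left(92 + \frac{1}{- \frac{11}{4}} \left(- \frac{15}{16}\right)\right) 157 = \left(92 - - \frac{15}{44}\right) 157 = \left(92 + \frac{15}{44}\right) 157 = \frac{4063}{44} \cdot 157 = \frac{637891}{44}$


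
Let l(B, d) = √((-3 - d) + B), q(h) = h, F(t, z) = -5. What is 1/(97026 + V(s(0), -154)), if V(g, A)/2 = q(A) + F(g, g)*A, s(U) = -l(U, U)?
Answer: 1/98258 ≈ 1.0177e-5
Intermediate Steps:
l(B, d) = √(-3 + B - d)
s(U) = -I*√3 (s(U) = -√(-3 + U - U) = -√(-3) = -I*√3)
V(g, A) = -8*A (V(g, A) = 2*(A - 5*A) = 2*(-4*A) = -8*A)
1/(97026 + V(s(0), -154)) = 1/(97026 - 8*(-154)) = 1/(97026 + 1232) = 1/98258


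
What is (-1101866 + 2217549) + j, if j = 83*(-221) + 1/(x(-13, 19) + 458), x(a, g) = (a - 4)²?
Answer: 819712981/747 ≈ 1.0973e+6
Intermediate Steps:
x(a, g) = (-4 + a)²
j = -13702220/747 (j = 83*(-221) + 1/((-4 - 13)² + 458) = -18343 + 1/((-17)² + 458) = -18343 + 1/(289 + 458) = -18343 + 1/747 = -13702220/747 ≈ -18343.)
(-1101866 + 2217549) + j = (-1101866 + 2217549) - 13702220/747 = 1115683 - 13702220/747 = 819712981/747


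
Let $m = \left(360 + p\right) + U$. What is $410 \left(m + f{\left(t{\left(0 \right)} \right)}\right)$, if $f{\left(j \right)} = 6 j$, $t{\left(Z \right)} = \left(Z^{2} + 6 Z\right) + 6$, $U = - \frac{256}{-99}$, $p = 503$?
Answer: $\frac{36595370}{99} \approx 3.6965 \cdot 10^{5}$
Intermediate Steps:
$U = \frac{256}{99}$ ($U = \left(-256\right) \left(- \frac{1}{99}\right) = \frac{256}{99} \approx 2.5859$)
$m = \frac{85693}{99}$ ($m = \left(360 + 503\right) + \frac{256}{99} = 863 + \frac{256}{99} = \frac{85693}{99} \approx 865.59$)
$t{\left(Z \right)} = 6 + Z^{2} + 6 Z$
$410 \left(m + f{\left(t{\left(0 \right)} \right)}\right) = 410 \left(\frac{85693}{99} + 6 \left(6 + 0^{2} + 6 \cdot 0\right)\right) = 410 \left(\frac{85693}{99} + 6 \left(6 + 0 + 0\right)\right) = 410 \left(\frac{85693}{99} + 6 \cdot 6\right) = 410 \left(\frac{85693}{99} + 36\right) = 410 \cdot \frac{89257}{99} = \frac{36595370}{99}$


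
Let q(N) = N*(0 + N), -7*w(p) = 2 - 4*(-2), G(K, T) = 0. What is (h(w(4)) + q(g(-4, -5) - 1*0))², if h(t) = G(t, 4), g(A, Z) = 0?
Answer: 0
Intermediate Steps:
w(p) = -10/7 (w(p) = -(2 - 4*(-2))/7 = -(2 + 8)/7 = -⅐*10 = -10/7)
h(t) = 0
q(N) = N² (q(N) = N*N = N²)
(h(w(4)) + q(g(-4, -5) - 1*0))² = (0 + (0 - 1*0)²)² = (0 + (0 + 0)²)² = (0 + 0²)² = (0 + 0)² = 0² = 0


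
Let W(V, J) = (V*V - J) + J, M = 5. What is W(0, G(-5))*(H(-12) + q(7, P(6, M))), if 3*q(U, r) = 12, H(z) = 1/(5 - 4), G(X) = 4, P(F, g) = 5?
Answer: 0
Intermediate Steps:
W(V, J) = V² (W(V, J) = (V² - J) + J = V²)
H(z) = 1 (H(z) = 1/1 = 1)
q(U, r) = 4 (q(U, r) = (⅓)*12 = 4)
W(0, G(-5))*(H(-12) + q(7, P(6, M))) = 0²*(1 + 4) = 0*5 = 0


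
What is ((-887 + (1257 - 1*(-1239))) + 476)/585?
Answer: 139/39 ≈ 3.5641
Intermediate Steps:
((-887 + (1257 - 1*(-1239))) + 476)/585 = ((-887 + (1257 + 1239)) + 476)*(1/585) = ((-887 + 2496) + 476)*(1/585) = (1609 + 476)*(1/585) = 2085*(1/585) = 139/39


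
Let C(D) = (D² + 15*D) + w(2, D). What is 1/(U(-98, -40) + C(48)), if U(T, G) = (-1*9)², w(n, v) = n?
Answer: 1/3107 ≈ 0.00032185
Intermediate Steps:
U(T, G) = 81 (U(T, G) = (-9)² = 81)
C(D) = 2 + D² + 15*D (C(D) = (D² + 15*D) + 2 = 2 + D² + 15*D)
1/(U(-98, -40) + C(48)) = 1/(81 + (2 + 48² + 15*48)) = 1/(81 + (2 + 2304 + 720)) = 1/(81 + 3026) = 1/3107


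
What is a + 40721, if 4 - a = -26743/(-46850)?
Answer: 1907939507/46850 ≈ 40724.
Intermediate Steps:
a = 160657/46850 (a = 4 - (-26743)/(-46850) = 4 - (-26743)*(-1)/46850 = 4 - 1*26743/46850 = 4 - 26743/46850 = 160657/46850 ≈ 3.4292)
a + 40721 = 160657/46850 + 40721 = 1907939507/46850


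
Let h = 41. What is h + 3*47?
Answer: 182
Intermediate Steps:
h + 3*47 = 41 + 3*47 = 41 + 141 = 182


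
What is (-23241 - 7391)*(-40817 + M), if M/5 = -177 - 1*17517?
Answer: 3960319384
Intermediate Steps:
M = -88470 (M = 5*(-177 - 1*17517) = 5*(-177 - 17517) = 5*(-17694) = -88470)
(-23241 - 7391)*(-40817 + M) = (-23241 - 7391)*(-40817 - 88470) = -30632*(-129287) = 3960319384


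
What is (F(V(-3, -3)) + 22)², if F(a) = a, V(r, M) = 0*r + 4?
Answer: 676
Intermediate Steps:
V(r, M) = 4 (V(r, M) = 0 + 4 = 4)
(F(V(-3, -3)) + 22)² = (4 + 22)² = 26² = 676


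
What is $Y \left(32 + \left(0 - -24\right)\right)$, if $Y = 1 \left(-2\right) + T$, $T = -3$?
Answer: $-280$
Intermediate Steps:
$Y = -5$ ($Y = 1 \left(-2\right) - 3 = -2 - 3 = -5$)
$Y \left(32 + \left(0 - -24\right)\right) = - 5 \left(32 + \left(0 - -24\right)\right) = - 5 \left(32 + \left(0 + 24\right)\right) = - 5 \left(32 + 24\right) = \left(-5\right) 56 = -280$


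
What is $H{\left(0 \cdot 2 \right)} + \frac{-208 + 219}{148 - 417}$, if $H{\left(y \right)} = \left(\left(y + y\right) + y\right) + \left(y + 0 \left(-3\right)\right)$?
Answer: $- \frac{11}{269} \approx -0.040892$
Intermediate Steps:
$H{\left(y \right)} = 4 y$ ($H{\left(y \right)} = \left(2 y + y\right) + \left(y + 0\right) = 3 y + y = 4 y$)
$H{\left(0 \cdot 2 \right)} + \frac{-208 + 219}{148 - 417} = 4 \cdot 0 \cdot 2 + \frac{-208 + 219}{148 - 417} = 4 \cdot 0 + \frac{11}{-269} = 0 + 11 \left(- \frac{1}{269}\right) = 0 - \frac{11}{269} = - \frac{11}{269}$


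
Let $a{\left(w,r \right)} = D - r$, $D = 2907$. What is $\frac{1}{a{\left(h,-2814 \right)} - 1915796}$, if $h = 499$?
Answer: $- \frac{1}{1910075} \approx -5.2354 \cdot 10^{-7}$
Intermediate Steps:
$a{\left(w,r \right)} = 2907 - r$
$\frac{1}{a{\left(h,-2814 \right)} - 1915796} = \frac{1}{\left(2907 - -2814\right) - 1915796} = \frac{1}{\left(2907 + 2814\right) - 1915796} = \frac{1}{5721 - 1915796} = \frac{1}{-1910075} = - \frac{1}{1910075}$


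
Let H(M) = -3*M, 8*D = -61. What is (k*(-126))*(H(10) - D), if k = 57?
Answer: 642789/4 ≈ 1.6070e+5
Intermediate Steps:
D = -61/8 (D = (1/8)*(-61) = -61/8 ≈ -7.6250)
(k*(-126))*(H(10) - D) = (57*(-126))*(-3*10 - 1*(-61/8)) = -7182*(-30 + 61/8) = -7182*(-179/8) = 642789/4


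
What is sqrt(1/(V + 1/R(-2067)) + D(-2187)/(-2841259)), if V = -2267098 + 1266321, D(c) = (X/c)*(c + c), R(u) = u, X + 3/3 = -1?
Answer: sqrt(6670572666338505291655)/127770556204990 ≈ 0.00063922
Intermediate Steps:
X = -2 (X = -1 - 1 = -2)
D(c) = -4 (D(c) = (-2/c)*(c + c) = (-2/c)*(2*c) = -4)
V = -1000777
sqrt(1/(V + 1/R(-2067)) + D(-2187)/(-2841259)) = sqrt(1/(-1000777 + 1/(-2067)) - 4/(-2841259)) = sqrt(1/(-1000777 - 1/2067) - 4*(-1/2841259)) = sqrt(1/(-2068606060/2067) + 4/2841259) = sqrt(-2067/2068606060 + 4/2841259) = sqrt(2401541887/5877445585429540) = sqrt(6670572666338505291655)/127770556204990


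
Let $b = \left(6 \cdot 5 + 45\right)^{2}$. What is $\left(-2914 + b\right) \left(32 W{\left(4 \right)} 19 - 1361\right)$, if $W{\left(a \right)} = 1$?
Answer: $-2041383$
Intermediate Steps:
$b = 5625$ ($b = \left(30 + 45\right)^{2} = 75^{2} = 5625$)
$\left(-2914 + b\right) \left(32 W{\left(4 \right)} 19 - 1361\right) = \left(-2914 + 5625\right) \left(32 \cdot 1 \cdot 19 - 1361\right) = 2711 \left(32 \cdot 19 - 1361\right) = 2711 \left(608 - 1361\right) = 2711 \left(-753\right) = -2041383$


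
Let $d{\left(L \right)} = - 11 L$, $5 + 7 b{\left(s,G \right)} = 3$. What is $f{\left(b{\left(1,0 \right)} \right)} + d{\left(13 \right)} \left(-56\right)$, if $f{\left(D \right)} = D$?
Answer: $\frac{56054}{7} \approx 8007.7$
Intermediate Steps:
$b{\left(s,G \right)} = - \frac{2}{7}$ ($b{\left(s,G \right)} = - \frac{5}{7} + \frac{1}{7} \cdot 3 = - \frac{5}{7} + \frac{3}{7} = - \frac{2}{7}$)
$f{\left(b{\left(1,0 \right)} \right)} + d{\left(13 \right)} \left(-56\right) = - \frac{2}{7} + \left(-11\right) 13 \left(-56\right) = - \frac{2}{7} - -8008 = - \frac{2}{7} + 8008 = \frac{56054}{7}$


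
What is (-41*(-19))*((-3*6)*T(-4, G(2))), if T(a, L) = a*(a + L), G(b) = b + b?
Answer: 0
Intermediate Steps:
G(b) = 2*b
T(a, L) = a*(L + a)
(-41*(-19))*((-3*6)*T(-4, G(2))) = (-41*(-19))*((-3*6)*(-4*(2*2 - 4))) = 779*(-(-72)*(4 - 4)) = 779*(-(-72)*0) = 779*(-18*0) = 779*0 = 0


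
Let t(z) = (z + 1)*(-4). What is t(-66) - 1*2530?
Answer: -2270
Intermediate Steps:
t(z) = -4 - 4*z (t(z) = (1 + z)*(-4) = -4 - 4*z)
t(-66) - 1*2530 = (-4 - 4*(-66)) - 1*2530 = (-4 + 264) - 2530 = 260 - 2530 = -2270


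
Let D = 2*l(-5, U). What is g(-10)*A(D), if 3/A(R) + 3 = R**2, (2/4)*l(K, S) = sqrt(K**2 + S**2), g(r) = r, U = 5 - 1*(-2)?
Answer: -30/1181 ≈ -0.025402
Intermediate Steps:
U = 7 (U = 5 + 2 = 7)
l(K, S) = 2*sqrt(K**2 + S**2)
D = 4*sqrt(74) (D = 2*(2*sqrt((-5)**2 + 7**2)) = 2*(2*sqrt(25 + 49)) = 2*(2*sqrt(74)) = 4*sqrt(74) ≈ 34.409)
A(R) = 3/(-3 + R**2)
g(-10)*A(D) = -30/(-3 + (4*sqrt(74))**2) = -30/(-3 + 1184) = -30/1181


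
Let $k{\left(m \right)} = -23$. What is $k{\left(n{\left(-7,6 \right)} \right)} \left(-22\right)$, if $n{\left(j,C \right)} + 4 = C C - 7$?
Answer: $506$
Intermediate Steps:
$n{\left(j,C \right)} = -11 + C^{2}$ ($n{\left(j,C \right)} = -4 + \left(C C - 7\right) = -4 + \left(C^{2} - 7\right) = -4 + \left(-7 + C^{2}\right) = -11 + C^{2}$)
$k{\left(n{\left(-7,6 \right)} \right)} \left(-22\right) = \left(-23\right) \left(-22\right) = 506$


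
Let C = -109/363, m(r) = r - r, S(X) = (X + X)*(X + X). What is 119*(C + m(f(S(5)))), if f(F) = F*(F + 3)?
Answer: -12971/363 ≈ -35.733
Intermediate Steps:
S(X) = 4*X² (S(X) = (2*X)*(2*X) = 4*X²)
f(F) = F*(3 + F)
m(r) = 0
C = -109/363 (C = -109*1/363 = -109/363 ≈ -0.30028)
119*(C + m(f(S(5)))) = 119*(-109/363 + 0) = 119*(-109/363) = -12971/363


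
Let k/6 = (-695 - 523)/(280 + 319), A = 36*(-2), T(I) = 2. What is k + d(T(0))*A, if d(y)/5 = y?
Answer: -438588/599 ≈ -732.20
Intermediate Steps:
d(y) = 5*y
A = -72
k = -7308/599 (k = 6*((-695 - 523)/(280 + 319)) = 6*(-1218/599) = -7308/599 ≈ -12.200)
k + d(T(0))*A = -7308/599 + (5*2)*(-72) = -7308/599 + 10*(-72) = -7308/599 - 720 = -438588/599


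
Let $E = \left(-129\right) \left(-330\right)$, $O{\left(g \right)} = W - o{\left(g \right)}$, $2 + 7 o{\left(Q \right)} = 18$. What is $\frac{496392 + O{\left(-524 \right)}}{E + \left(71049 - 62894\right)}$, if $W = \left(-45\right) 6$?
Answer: $\frac{3472838}{355075} \approx 9.7806$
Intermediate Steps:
$o{\left(Q \right)} = \frac{16}{7}$ ($o{\left(Q \right)} = - \frac{2}{7} + \frac{1}{7} \cdot 18 = - \frac{2}{7} + \frac{18}{7} = \frac{16}{7}$)
$W = -270$
$O{\left(g \right)} = - \frac{1906}{7}$ ($O{\left(g \right)} = -270 - \frac{16}{7} = - \frac{1906}{7}$)
$E = 42570$
$\frac{496392 + O{\left(-524 \right)}}{E + \left(71049 - 62894\right)} = \frac{496392 - \frac{1906}{7}}{42570 + \left(71049 - 62894\right)} = \frac{3472838}{7 \left(42570 + \left(71049 - 62894\right)\right)} = \frac{3472838}{7 \left(42570 + 8155\right)} = \frac{3472838}{7 \cdot 50725} = \frac{3472838}{7} \cdot \frac{1}{50725} = \frac{3472838}{355075}$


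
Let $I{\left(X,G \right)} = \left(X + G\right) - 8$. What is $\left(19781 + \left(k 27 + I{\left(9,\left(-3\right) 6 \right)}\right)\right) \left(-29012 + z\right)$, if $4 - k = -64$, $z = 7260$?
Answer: $-469843200$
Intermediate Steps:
$k = 68$ ($k = 4 - -64 = 4 + 64 = 68$)
$I{\left(X,G \right)} = -8 + G + X$ ($I{\left(X,G \right)} = \left(G + X\right) - 8 = -8 + G + X$)
$\left(19781 + \left(k 27 + I{\left(9,\left(-3\right) 6 \right)}\right)\right) \left(-29012 + z\right) = \left(19781 + \left(68 \cdot 27 - 17\right)\right) \left(-29012 + 7260\right) = \left(19781 + \left(1836 - 17\right)\right) \left(-21752\right) = \left(19781 + 1819\right) \left(-21752\right) = 21600 \left(-21752\right) = -469843200$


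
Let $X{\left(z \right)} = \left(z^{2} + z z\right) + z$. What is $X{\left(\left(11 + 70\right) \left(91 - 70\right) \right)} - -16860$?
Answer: $5805363$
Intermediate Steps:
$X{\left(z \right)} = z + 2 z^{2}$ ($X{\left(z \right)} = \left(z^{2} + z^{2}\right) + z = 2 z^{2} + z = z + 2 z^{2}$)
$X{\left(\left(11 + 70\right) \left(91 - 70\right) \right)} - -16860 = \left(11 + 70\right) \left(91 - 70\right) \left(1 + 2 \left(11 + 70\right) \left(91 - 70\right)\right) - -16860 = 81 \cdot 21 \left(1 + 2 \cdot 81 \cdot 21\right) + 16860 = 1701 \left(1 + 2 \cdot 1701\right) + 16860 = 1701 \left(1 + 3402\right) + 16860 = 1701 \cdot 3403 + 16860 = 5788503 + 16860 = 5805363$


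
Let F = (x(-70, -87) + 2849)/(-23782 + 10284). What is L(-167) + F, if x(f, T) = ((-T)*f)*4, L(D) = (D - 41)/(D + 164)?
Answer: 2872117/40494 ≈ 70.927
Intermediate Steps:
L(D) = (-41 + D)/(164 + D)
x(f, T) = -4*T*f (x(f, T) = -T*f*4 = -4*T*f)
F = 21511/13498 (F = (-4*(-87)*(-70) + 2849)/(-23782 + 10284) = (-24360 + 2849)/(-13498) = -21511*(-1/13498) = 21511/13498 ≈ 1.5936)
L(-167) + F = (-41 - 167)/(164 - 167) + 21511/13498 = -208/(-3) + 21511/13498 = -⅓*(-208) + 21511/13498 = 208/3 + 21511/13498 = 2872117/40494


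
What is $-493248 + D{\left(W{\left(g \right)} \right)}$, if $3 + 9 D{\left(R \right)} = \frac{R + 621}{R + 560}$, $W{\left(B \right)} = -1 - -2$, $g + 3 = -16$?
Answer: $- \frac{2490410213}{5049} \approx -4.9325 \cdot 10^{5}$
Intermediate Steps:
$g = -19$ ($g = -3 - 16 = -19$)
$W{\left(B \right)} = 1$ ($W{\left(B \right)} = -1 + 2 = 1$)
$D{\left(R \right)} = - \frac{1}{3} + \frac{621 + R}{9 \left(560 + R\right)}$ ($D{\left(R \right)} = - \frac{1}{3} + \frac{\left(R + 621\right) \frac{1}{R + 560}}{9} = - \frac{1}{3} + \frac{\left(621 + R\right) \frac{1}{560 + R}}{9} = - \frac{1}{3} + \frac{\frac{1}{560 + R} \left(621 + R\right)}{9} = - \frac{1}{3} + \frac{621 + R}{9 \left(560 + R\right)}$)
$-493248 + D{\left(W{\left(g \right)} \right)} = -493248 + \frac{-1059 - 2}{9 \left(560 + 1\right)} = -493248 + \frac{-1059 - 2}{9 \cdot 561} = -493248 + \frac{1}{9} \cdot \frac{1}{561} \left(-1061\right) = -493248 - \frac{1061}{5049} = - \frac{2490410213}{5049}$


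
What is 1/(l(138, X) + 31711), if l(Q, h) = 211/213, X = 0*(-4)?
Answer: 213/6754654 ≈ 3.1534e-5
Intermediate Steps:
X = 0
l(Q, h) = 211/213 (l(Q, h) = 211*(1/213) = 211/213)
1/(l(138, X) + 31711) = 1/(211/213 + 31711) = 1/(6754654/213) = 213/6754654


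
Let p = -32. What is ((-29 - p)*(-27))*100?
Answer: -8100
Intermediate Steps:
((-29 - p)*(-27))*100 = ((-29 - 1*(-32))*(-27))*100 = ((-29 + 32)*(-27))*100 = (3*(-27))*100 = -81*100 = -8100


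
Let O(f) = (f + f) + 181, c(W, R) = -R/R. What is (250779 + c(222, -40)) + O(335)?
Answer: 251629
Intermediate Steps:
c(W, R) = -1 (c(W, R) = -1*1 = -1)
O(f) = 181 + 2*f (O(f) = 2*f + 181 = 181 + 2*f)
(250779 + c(222, -40)) + O(335) = (250779 - 1) + (181 + 2*335) = 250778 + (181 + 670) = 250778 + 851 = 251629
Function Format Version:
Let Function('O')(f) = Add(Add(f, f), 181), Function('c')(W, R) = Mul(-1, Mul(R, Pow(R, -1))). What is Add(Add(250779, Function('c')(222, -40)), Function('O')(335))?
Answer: 251629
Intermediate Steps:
Function('c')(W, R) = -1 (Function('c')(W, R) = Mul(-1, 1) = -1)
Function('O')(f) = Add(181, Mul(2, f)) (Function('O')(f) = Add(Mul(2, f), 181) = Add(181, Mul(2, f)))
Add(Add(250779, Function('c')(222, -40)), Function('O')(335)) = Add(Add(250779, -1), Add(181, Mul(2, 335))) = Add(250778, Add(181, 670)) = Add(250778, 851) = 251629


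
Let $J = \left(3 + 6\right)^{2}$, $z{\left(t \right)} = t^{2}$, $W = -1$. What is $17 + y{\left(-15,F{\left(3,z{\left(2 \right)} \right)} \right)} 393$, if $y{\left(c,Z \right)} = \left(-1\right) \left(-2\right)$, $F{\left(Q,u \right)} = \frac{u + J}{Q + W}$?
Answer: $803$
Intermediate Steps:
$J = 81$ ($J = 9^{2} = 81$)
$F{\left(Q,u \right)} = \frac{81 + u}{-1 + Q}$ ($F{\left(Q,u \right)} = \frac{u + 81}{Q - 1} = \frac{81 + u}{-1 + Q}$)
$y{\left(c,Z \right)} = 2$
$17 + y{\left(-15,F{\left(3,z{\left(2 \right)} \right)} \right)} 393 = 17 + 2 \cdot 393 = 17 + 786 = 803$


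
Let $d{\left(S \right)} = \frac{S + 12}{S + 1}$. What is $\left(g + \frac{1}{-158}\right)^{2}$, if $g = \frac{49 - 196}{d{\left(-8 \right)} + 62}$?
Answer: $\frac{1660807009}{288490225} \approx 5.7569$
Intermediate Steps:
$d{\left(S \right)} = \frac{12 + S}{1 + S}$
$g = - \frac{1029}{430}$ ($g = \frac{49 - 196}{\frac{12 - 8}{1 - 8} + 62} = - \frac{147}{\frac{1}{-7} \cdot 4 + 62} = - \frac{147}{\left(- \frac{1}{7}\right) 4 + 62} = - \frac{147}{- \frac{4}{7} + 62} = - \frac{147}{\frac{430}{7}} = \left(-147\right) \frac{7}{430} = - \frac{1029}{430} \approx -2.393$)
$\left(g + \frac{1}{-158}\right)^{2} = \left(- \frac{1029}{430} + \frac{1}{-158}\right)^{2} = \left(- \frac{1029}{430} - \frac{1}{158}\right)^{2} = \left(- \frac{40753}{16985}\right)^{2} = \frac{1660807009}{288490225}$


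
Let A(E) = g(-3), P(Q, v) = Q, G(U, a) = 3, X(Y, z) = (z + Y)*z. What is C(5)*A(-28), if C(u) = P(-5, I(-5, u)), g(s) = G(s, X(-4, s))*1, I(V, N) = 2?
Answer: -15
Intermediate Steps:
X(Y, z) = z*(Y + z) (X(Y, z) = (Y + z)*z = z*(Y + z))
g(s) = 3 (g(s) = 3*1 = 3)
C(u) = -5
A(E) = 3
C(5)*A(-28) = -5*3 = -15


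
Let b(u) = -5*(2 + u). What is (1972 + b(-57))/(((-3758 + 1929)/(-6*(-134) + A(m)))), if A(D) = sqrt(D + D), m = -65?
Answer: -1806588/1829 - 2247*I*sqrt(130)/1829 ≈ -987.75 - 14.008*I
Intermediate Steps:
b(u) = -10 - 5*u
A(D) = sqrt(2)*sqrt(D) (A(D) = sqrt(2*D) = sqrt(2)*sqrt(D))
(1972 + b(-57))/(((-3758 + 1929)/(-6*(-134) + A(m)))) = (1972 + (-10 - 5*(-57)))/(((-3758 + 1929)/(-6*(-134) + sqrt(2)*sqrt(-65)))) = (1972 + (-10 + 285))/((-1829/(804 + sqrt(2)*(I*sqrt(65))))) = (1972 + 275)/((-1829/(804 + I*sqrt(130)))) = 2247*(-804/1829 - I*sqrt(130)/1829) = -1806588/1829 - 2247*I*sqrt(130)/1829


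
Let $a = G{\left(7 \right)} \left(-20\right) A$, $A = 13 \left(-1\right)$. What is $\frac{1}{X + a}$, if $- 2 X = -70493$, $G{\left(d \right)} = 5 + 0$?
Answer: $\frac{2}{73093} \approx 2.7362 \cdot 10^{-5}$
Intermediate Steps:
$A = -13$
$G{\left(d \right)} = 5$
$X = \frac{70493}{2}$ ($X = \left(- \frac{1}{2}\right) \left(-70493\right) = \frac{70493}{2} \approx 35247.0$)
$a = 1300$ ($a = 5 \left(-20\right) \left(-13\right) = \left(-100\right) \left(-13\right) = 1300$)
$\frac{1}{X + a} = \frac{1}{\frac{70493}{2} + 1300} = \frac{1}{\frac{73093}{2}} = \frac{2}{73093}$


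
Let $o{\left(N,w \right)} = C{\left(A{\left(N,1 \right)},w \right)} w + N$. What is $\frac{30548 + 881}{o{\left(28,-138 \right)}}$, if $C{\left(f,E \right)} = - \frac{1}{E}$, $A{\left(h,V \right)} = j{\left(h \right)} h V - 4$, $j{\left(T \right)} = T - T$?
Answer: $\frac{31429}{27} \approx 1164.0$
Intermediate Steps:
$j{\left(T \right)} = 0$
$A{\left(h,V \right)} = -4$ ($A{\left(h,V \right)} = 0 h V - 4 = 0 V - 4 = 0 - 4 = -4$)
$o{\left(N,w \right)} = -1 + N$ ($o{\left(N,w \right)} = - \frac{1}{w} w + N = -1 + N$)
$\frac{30548 + 881}{o{\left(28,-138 \right)}} = \frac{30548 + 881}{-1 + 28} = \frac{31429}{27}$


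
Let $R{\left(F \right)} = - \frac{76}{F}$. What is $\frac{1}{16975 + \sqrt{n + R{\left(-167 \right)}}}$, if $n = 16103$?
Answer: $\frac{2834825}{48118465098} - \frac{\sqrt{449109259}}{48118465098} \approx 5.8473 \cdot 10^{-5}$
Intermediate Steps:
$\frac{1}{16975 + \sqrt{n + R{\left(-167 \right)}}} = \frac{1}{16975 + \sqrt{16103 - \frac{76}{-167}}} = \frac{1}{16975 + \sqrt{16103 - - \frac{76}{167}}} = \frac{1}{16975 + \sqrt{16103 + \frac{76}{167}}} = \frac{1}{16975 + \sqrt{\frac{2689277}{167}}} = \frac{1}{16975 + \frac{\sqrt{449109259}}{167}}$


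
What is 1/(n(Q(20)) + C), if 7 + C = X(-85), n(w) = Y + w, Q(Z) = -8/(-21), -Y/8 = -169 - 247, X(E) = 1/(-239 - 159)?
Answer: 8358/27760081 ≈ 0.00030108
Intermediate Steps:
X(E) = -1/398 (X(E) = 1/(-398) = -1/398)
Y = 3328 (Y = -8*(-169 - 247) = -8*(-416) = 3328)
Q(Z) = 8/21 (Q(Z) = -8*(-1/21) = 8/21)
n(w) = 3328 + w
C = -2787/398 (C = -7 - 1/398 = -2787/398 ≈ -7.0025)
1/(n(Q(20)) + C) = 1/((3328 + 8/21) - 2787/398) = 1/(69896/21 - 2787/398) = 1/(27760081/8358) = 8358/27760081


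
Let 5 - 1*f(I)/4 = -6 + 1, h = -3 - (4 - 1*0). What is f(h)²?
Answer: 1600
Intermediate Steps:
h = -7 (h = -3 - (4 + 0) = -3 - 1*4 = -3 - 4 = -7)
f(I) = 40 (f(I) = 20 - 4*(-6 + 1) = 20 - 4*(-5) = 20 + 20 = 40)
f(h)² = 40² = 1600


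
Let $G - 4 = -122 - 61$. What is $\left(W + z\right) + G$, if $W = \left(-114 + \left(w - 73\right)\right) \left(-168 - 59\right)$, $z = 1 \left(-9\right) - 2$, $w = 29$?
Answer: $35676$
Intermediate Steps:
$z = -11$ ($z = -9 - 2 = -11$)
$W = 35866$ ($W = \left(-114 + \left(29 - 73\right)\right) \left(-168 - 59\right) = \left(-114 - 44\right) \left(-227\right) = \left(-158\right) \left(-227\right) = 35866$)
$G = -179$ ($G = 4 - 183 = -179$)
$\left(W + z\right) + G = \left(35866 - 11\right) - 179 = 35855 - 179 = 35676$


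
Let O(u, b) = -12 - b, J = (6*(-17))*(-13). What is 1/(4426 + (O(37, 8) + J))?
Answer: 1/5732 ≈ 0.00017446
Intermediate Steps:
J = 1326 (J = -102*(-13) = 1326)
1/(4426 + (O(37, 8) + J)) = 1/(4426 + ((-12 - 1*8) + 1326)) = 1/(4426 + ((-12 - 8) + 1326)) = 1/(4426 + (-20 + 1326)) = 1/(4426 + 1306) = 1/5732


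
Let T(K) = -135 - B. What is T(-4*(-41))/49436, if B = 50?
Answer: -185/49436 ≈ -0.0037422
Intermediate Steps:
T(K) = -185 (T(K) = -135 - 1*50 = -135 - 50 = -185)
T(-4*(-41))/49436 = -185/49436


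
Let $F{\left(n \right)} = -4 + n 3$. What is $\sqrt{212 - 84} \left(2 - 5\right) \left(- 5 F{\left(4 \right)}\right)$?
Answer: $960 \sqrt{2} \approx 1357.6$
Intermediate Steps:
$F{\left(n \right)} = -4 + 3 n$
$\sqrt{212 - 84} \left(2 - 5\right) \left(- 5 F{\left(4 \right)}\right) = \sqrt{212 - 84} \left(2 - 5\right) \left(- 5 \left(-4 + 3 \cdot 4\right)\right) = \sqrt{128} \left(- 3 \left(- 5 \left(-4 + 12\right)\right)\right) = 8 \sqrt{2} \left(- 3 \left(\left(-5\right) 8\right)\right) = 8 \sqrt{2} \left(\left(-3\right) \left(-40\right)\right) = 8 \sqrt{2} \cdot 120 = 960 \sqrt{2}$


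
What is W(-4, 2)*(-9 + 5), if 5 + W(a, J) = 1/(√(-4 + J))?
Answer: 20 + 2*I*√2 ≈ 20.0 + 2.8284*I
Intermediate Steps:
W(a, J) = -5 + (-4 + J)^(-½) (W(a, J) = -5 + 1/(√(-4 + J)) = -5 + (-4 + J)^(-½))
W(-4, 2)*(-9 + 5) = (-5 + (-4 + 2)^(-½))*(-9 + 5) = (-5 + (-2)^(-½))*(-4) = (-5 - I*√2/2)*(-4) = 20 + 2*I*√2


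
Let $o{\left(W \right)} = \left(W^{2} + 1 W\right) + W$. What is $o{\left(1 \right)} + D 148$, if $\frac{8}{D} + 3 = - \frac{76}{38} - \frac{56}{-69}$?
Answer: $- \frac{80829}{289} \approx -279.69$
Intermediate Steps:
$o{\left(W \right)} = W^{2} + 2 W$ ($o{\left(W \right)} = \left(W^{2} + W\right) + W = \left(W + W^{2}\right) + W = W^{2} + 2 W$)
$D = - \frac{552}{289}$ ($D = \frac{8}{-3 - \left(2 - \frac{56}{69}\right)} = \frac{8}{-3 - \frac{82}{69}} = \frac{8}{- \frac{289}{69}} = 8 \left(- \frac{69}{289}\right) = - \frac{552}{289} \approx -1.91$)
$o{\left(1 \right)} + D 148 = 1 \left(2 + 1\right) - \frac{81696}{289} = 1 \cdot 3 - \frac{81696}{289} = 3 - \frac{81696}{289} = - \frac{80829}{289}$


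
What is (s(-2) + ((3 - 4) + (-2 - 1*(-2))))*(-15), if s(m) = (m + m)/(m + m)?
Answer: 0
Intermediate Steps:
s(m) = 1 (s(m) = (2*m)/((2*m)) = (2*m)*(1/(2*m)) = 1)
(s(-2) + ((3 - 4) + (-2 - 1*(-2))))*(-15) = (1 + ((3 - 4) + (-2 - 1*(-2))))*(-15) = (1 + (-1 + (-2 + 2)))*(-15) = (1 + (-1 + 0))*(-15) = (1 - 1)*(-15) = 0*(-15) = 0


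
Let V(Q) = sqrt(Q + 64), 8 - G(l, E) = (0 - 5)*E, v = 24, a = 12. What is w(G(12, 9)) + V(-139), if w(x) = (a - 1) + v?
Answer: 35 + 5*I*sqrt(3) ≈ 35.0 + 8.6602*I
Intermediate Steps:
G(l, E) = 8 + 5*E (G(l, E) = 8 - (0 - 5)*E = 8 - (-5)*E = 8 + 5*E)
w(x) = 35 (w(x) = (12 - 1) + 24 = 11 + 24 = 35)
V(Q) = sqrt(64 + Q)
w(G(12, 9)) + V(-139) = 35 + sqrt(64 - 139) = 35 + sqrt(-75) = 35 + 5*I*sqrt(3)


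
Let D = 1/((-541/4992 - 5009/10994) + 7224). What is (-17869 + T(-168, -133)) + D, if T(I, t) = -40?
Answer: -3549894749414791/198218481035 ≈ -17909.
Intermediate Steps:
D = 27441024/198218481035 (D = 1/((-541*1/4992 - 5009*1/10994) + 7224) = 1/((-541/4992 - 5009/10994) + 7224) = 1/(-15476341/27441024 + 7224) = 1/(198218481035/27441024) = 27441024/198218481035 ≈ 0.00013844)
(-17869 + T(-168, -133)) + D = (-17869 - 40) + 27441024/198218481035 = -17909 + 27441024/198218481035 = -3549894749414791/198218481035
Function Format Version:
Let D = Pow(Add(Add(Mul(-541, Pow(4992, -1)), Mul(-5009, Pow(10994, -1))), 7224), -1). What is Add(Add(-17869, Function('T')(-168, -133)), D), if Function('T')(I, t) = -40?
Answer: Rational(-3549894749414791, 198218481035) ≈ -17909.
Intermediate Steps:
D = Rational(27441024, 198218481035) (D = Pow(Add(Add(Mul(-541, Rational(1, 4992)), Mul(-5009, Rational(1, 10994))), 7224), -1) = Pow(Add(Add(Rational(-541, 4992), Rational(-5009, 10994)), 7224), -1) = Pow(Add(Rational(-15476341, 27441024), 7224), -1) = Pow(Rational(198218481035, 27441024), -1) = Rational(27441024, 198218481035) ≈ 0.00013844)
Add(Add(-17869, Function('T')(-168, -133)), D) = Add(Add(-17869, -40), Rational(27441024, 198218481035)) = Add(-17909, Rational(27441024, 198218481035)) = Rational(-3549894749414791, 198218481035)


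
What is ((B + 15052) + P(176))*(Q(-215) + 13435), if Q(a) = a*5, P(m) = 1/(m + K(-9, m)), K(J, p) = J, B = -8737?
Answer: 13034930160/167 ≈ 7.8054e+7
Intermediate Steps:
P(m) = 1/(-9 + m) (P(m) = 1/(m - 9) = 1/(-9 + m))
Q(a) = 5*a
((B + 15052) + P(176))*(Q(-215) + 13435) = ((-8737 + 15052) + 1/(-9 + 176))*(5*(-215) + 13435) = (6315 + 1/167)*(-1075 + 13435) = (6315 + 1/167)*12360 = (1054606/167)*12360 = 13034930160/167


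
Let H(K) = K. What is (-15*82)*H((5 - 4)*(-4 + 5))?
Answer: -1230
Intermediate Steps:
(-15*82)*H((5 - 4)*(-4 + 5)) = (-15*82)*((5 - 4)*(-4 + 5)) = -1230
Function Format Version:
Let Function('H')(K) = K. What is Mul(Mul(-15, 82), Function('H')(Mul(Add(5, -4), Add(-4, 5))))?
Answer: -1230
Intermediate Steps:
Mul(Mul(-15, 82), Function('H')(Mul(Add(5, -4), Add(-4, 5)))) = Mul(Mul(-15, 82), Mul(Add(5, -4), Add(-4, 5))) = Mul(-1230, Mul(1, 1)) = Mul(-1230, 1) = -1230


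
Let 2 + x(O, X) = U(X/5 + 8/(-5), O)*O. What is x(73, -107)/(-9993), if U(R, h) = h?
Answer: -5327/9993 ≈ -0.53307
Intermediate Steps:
x(O, X) = -2 + O**2 (x(O, X) = -2 + O*O = -2 + O**2)
x(73, -107)/(-9993) = (-2 + 73**2)/(-9993) = (-2 + 5329)*(-1/9993) = 5327*(-1/9993) = -5327/9993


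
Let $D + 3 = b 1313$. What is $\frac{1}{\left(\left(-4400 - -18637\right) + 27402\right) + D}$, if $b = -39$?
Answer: $- \frac{1}{9571} \approx -0.00010448$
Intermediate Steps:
$D = -51210$ ($D = -3 - 51207 = -51210$)
$\frac{1}{\left(\left(-4400 - -18637\right) + 27402\right) + D} = \frac{1}{\left(\left(-4400 - -18637\right) + 27402\right) - 51210} = \frac{1}{\left(\left(-4400 + 18637\right) + 27402\right) - 51210} = \frac{1}{\left(14237 + 27402\right) - 51210} = \frac{1}{41639 - 51210} = \frac{1}{-9571} = - \frac{1}{9571}$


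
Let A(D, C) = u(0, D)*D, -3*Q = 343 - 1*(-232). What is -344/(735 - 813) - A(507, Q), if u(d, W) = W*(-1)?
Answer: 10025083/39 ≈ 2.5705e+5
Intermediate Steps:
u(d, W) = -W
Q = -575/3 (Q = -(343 - 1*(-232))/3 = -(343 + 232)/3 = -⅓*575 = -575/3 ≈ -191.67)
A(D, C) = -D² (A(D, C) = (-D)*D = -D²)
-344/(735 - 813) - A(507, Q) = -344/(735 - 813) - (-1)*507² = -344/(-78) - (-1)*257049 = -1/78*(-344) - 1*(-257049) = 172/39 + 257049 = 10025083/39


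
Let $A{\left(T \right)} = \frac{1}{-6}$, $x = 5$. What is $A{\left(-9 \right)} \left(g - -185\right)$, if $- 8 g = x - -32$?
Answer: $- \frac{481}{16} \approx -30.063$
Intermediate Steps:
$g = - \frac{37}{8}$ ($g = - \frac{5 - -32}{8} = - \frac{5 + 32}{8} = \left(- \frac{1}{8}\right) 37 = - \frac{37}{8} \approx -4.625$)
$A{\left(T \right)} = - \frac{1}{6}$
$A{\left(-9 \right)} \left(g - -185\right) = - \frac{- \frac{37}{8} - -185}{6} = - \frac{- \frac{37}{8} + 185}{6} = \left(- \frac{1}{6}\right) \frac{1443}{8} = - \frac{481}{16}$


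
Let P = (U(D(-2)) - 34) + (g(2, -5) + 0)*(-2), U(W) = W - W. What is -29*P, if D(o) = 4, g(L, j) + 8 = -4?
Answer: 290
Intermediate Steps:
g(L, j) = -12 (g(L, j) = -8 - 4 = -12)
U(W) = 0
P = -10 (P = (0 - 34) + (-12 + 0)*(-2) = -34 - 12*(-2) = -34 + 24 = -10)
-29*P = -29*(-10) = 290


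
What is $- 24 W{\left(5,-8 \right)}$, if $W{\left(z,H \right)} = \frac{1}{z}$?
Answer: $- \frac{24}{5} \approx -4.8$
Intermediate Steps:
$- 24 W{\left(5,-8 \right)} = - \frac{24}{5}$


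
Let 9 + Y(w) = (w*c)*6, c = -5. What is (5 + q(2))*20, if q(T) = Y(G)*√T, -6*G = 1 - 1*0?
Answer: 100 - 80*√2 ≈ -13.137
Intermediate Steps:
G = -⅙ (G = -(1 - 1*0)/6 = -(1 + 0)/6 = -⅙*1 = -⅙ ≈ -0.16667)
Y(w) = -9 - 30*w (Y(w) = -9 + (w*(-5))*6 = -9 - 5*w*6 = -9 - 30*w)
q(T) = -4*√T (q(T) = (-9 - 30*(-⅙))*√T = (-9 + 5)*√T = -4*√T)
(5 + q(2))*20 = (5 - 4*√2)*20 = 100 - 80*√2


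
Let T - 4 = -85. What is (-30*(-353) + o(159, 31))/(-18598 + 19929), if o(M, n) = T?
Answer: 10509/1331 ≈ 7.8956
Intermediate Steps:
T = -81 (T = 4 - 85 = -81)
o(M, n) = -81
(-30*(-353) + o(159, 31))/(-18598 + 19929) = (-30*(-353) - 81)/(-18598 + 19929) = (10590 - 81)/1331 = 10509*(1/1331) = 10509/1331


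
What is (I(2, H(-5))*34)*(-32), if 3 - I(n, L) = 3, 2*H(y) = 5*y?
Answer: 0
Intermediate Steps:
H(y) = 5*y/2 (H(y) = (5*y)/2 = 5*y/2)
I(n, L) = 0 (I(n, L) = 3 - 1*3 = 3 - 3 = 0)
(I(2, H(-5))*34)*(-32) = (0*34)*(-32) = 0*(-32) = 0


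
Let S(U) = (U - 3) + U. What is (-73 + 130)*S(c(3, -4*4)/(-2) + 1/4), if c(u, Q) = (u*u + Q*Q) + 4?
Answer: -30951/2 ≈ -15476.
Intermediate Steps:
c(u, Q) = 4 + Q² + u² (c(u, Q) = (u² + Q²) + 4 = (Q² + u²) + 4 = 4 + Q² + u²)
S(U) = -3 + 2*U (S(U) = (-3 + U) + U = -3 + 2*U)
(-73 + 130)*S(c(3, -4*4)/(-2) + 1/4) = (-73 + 130)*(-3 + 2*((4 + (-4*4)² + 3²)/(-2) + 1/4)) = 57*(-3 + 2*((4 + (-16)² + 9)*(-½) + 1*(¼))) = 57*(-3 + 2*((4 + 256 + 9)*(-½) + ¼)) = 57*(-3 + 2*(269*(-½) + ¼)) = 57*(-3 + 2*(-269/2 + ¼)) = 57*(-3 + 2*(-537/4)) = 57*(-3 - 537/2) = 57*(-543/2) = -30951/2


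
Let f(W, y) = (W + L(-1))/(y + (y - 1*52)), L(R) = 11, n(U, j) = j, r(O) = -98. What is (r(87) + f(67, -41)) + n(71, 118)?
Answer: 1301/67 ≈ 19.418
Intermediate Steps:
f(W, y) = (11 + W)/(-52 + 2*y) (f(W, y) = (W + 11)/(y + (y - 1*52)) = (11 + W)/(y + (y - 52)) = (11 + W)/(y + (-52 + y)) = (11 + W)/(-52 + 2*y))
(r(87) + f(67, -41)) + n(71, 118) = (-98 + (11 + 67)/(2*(-26 - 41))) + 118 = (-98 + (1/2)*78/(-67)) + 118 = (-98 + (1/2)*(-1/67)*78) + 118 = (-98 - 39/67) + 118 = -6605/67 + 118 = 1301/67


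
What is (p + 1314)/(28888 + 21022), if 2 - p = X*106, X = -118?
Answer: 6912/24955 ≈ 0.27698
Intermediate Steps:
p = 12510 (p = 2 - (-118)*106 = 2 - 1*(-12508) = 2 + 12508 = 12510)
(p + 1314)/(28888 + 21022) = (12510 + 1314)/(28888 + 21022) = 13824/49910 = 13824*(1/49910) = 6912/24955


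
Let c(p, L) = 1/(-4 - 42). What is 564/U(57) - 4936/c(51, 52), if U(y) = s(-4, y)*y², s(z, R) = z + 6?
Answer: 245901742/1083 ≈ 2.2706e+5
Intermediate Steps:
s(z, R) = 6 + z
c(p, L) = -1/46 (c(p, L) = 1/(-46) = -1/46)
U(y) = 2*y² (U(y) = (6 - 4)*y² = 2*y²)
564/U(57) - 4936/c(51, 52) = 564/((2*57²)) - 4936/(-1/46) = 564/((2*3249)) - 4936*(-46) = 564/6498 + 227056 = 564*(1/6498) + 227056 = 94/1083 + 227056 = 245901742/1083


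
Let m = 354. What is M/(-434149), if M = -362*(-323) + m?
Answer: -117280/434149 ≈ -0.27014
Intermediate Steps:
M = 117280 (M = -362*(-323) + 354 = 116926 + 354 = 117280)
M/(-434149) = 117280/(-434149) = 117280*(-1/434149) = -117280/434149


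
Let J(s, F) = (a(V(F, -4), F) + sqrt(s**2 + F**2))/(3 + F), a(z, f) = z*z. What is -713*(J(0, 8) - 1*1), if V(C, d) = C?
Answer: -43493/11 ≈ -3953.9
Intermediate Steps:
a(z, f) = z**2
J(s, F) = (F**2 + sqrt(F**2 + s**2))/(3 + F) (J(s, F) = (F**2 + sqrt(s**2 + F**2))/(3 + F) = (F**2 + sqrt(F**2 + s**2))/(3 + F))
-713*(J(0, 8) - 1*1) = -713*((8**2 + sqrt(8**2 + 0**2))/(3 + 8) - 1*1) = -713*((64 + sqrt(64 + 0))/11 - 1) = -713*((64 + sqrt(64))/11 - 1) = -713*((64 + 8)/11 - 1) = -713*((1/11)*72 - 1) = -713*(72/11 - 1) = -713*61/11 = -43493/11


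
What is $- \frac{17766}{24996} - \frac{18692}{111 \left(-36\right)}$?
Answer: $\frac{16509679}{4161834} \approx 3.9669$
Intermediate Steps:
$- \frac{17766}{24996} - \frac{18692}{111 \left(-36\right)} = \left(-17766\right) \frac{1}{24996} - \frac{18692}{-3996} = - \frac{2961}{4166} - - \frac{4673}{999} = - \frac{2961}{4166} + \frac{4673}{999} = \frac{16509679}{4161834}$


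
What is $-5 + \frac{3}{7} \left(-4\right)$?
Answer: $- \frac{47}{7} \approx -6.7143$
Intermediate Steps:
$-5 + \frac{3}{7} \left(-4\right) = -5 - \frac{12}{7} = - \frac{47}{7}$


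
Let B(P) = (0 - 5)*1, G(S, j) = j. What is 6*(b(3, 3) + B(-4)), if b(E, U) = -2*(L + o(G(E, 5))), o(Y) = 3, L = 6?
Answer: -138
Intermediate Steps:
b(E, U) = -18 (b(E, U) = -2*(6 + 3) = -2*9 = -18)
B(P) = -5 (B(P) = -5*1 = -5)
6*(b(3, 3) + B(-4)) = 6*(-18 - 5) = 6*(-23) = -138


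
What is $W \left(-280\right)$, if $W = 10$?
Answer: $-2800$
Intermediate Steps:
$W \left(-280\right) = 10 \left(-280\right) = -2800$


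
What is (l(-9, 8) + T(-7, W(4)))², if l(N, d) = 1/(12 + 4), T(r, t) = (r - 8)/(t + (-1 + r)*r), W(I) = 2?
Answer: 8281/215296 ≈ 0.038463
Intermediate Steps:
T(r, t) = (-8 + r)/(t + r*(-1 + r))
l(N, d) = 1/16
(l(-9, 8) + T(-7, W(4)))² = (1/16 + (-8 - 7)/(2 + (-7)² - 1*(-7)))² = (1/16 - 15/(2 + 49 + 7))² = (1/16 - 15/58)² = (-91/464)² = 8281/215296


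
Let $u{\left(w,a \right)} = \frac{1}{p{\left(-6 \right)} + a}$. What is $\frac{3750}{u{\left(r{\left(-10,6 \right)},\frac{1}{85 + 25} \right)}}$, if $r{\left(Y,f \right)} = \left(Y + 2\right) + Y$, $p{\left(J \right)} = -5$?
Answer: $- \frac{205875}{11} \approx -18716.0$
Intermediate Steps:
$r{\left(Y,f \right)} = 2 + 2 Y$ ($r{\left(Y,f \right)} = \left(2 + Y\right) + Y = 2 + 2 Y$)
$u{\left(w,a \right)} = \frac{1}{-5 + a}$
$\frac{3750}{u{\left(r{\left(-10,6 \right)},\frac{1}{85 + 25} \right)}} = \frac{3750}{\frac{1}{-5 + \frac{1}{85 + 25}}} = \frac{3750}{\frac{1}{-5 + \frac{1}{110}}} = \frac{3750}{\frac{1}{- \frac{549}{110}}} = \frac{3750}{- \frac{110}{549}} = 3750 \left(- \frac{549}{110}\right) = - \frac{205875}{11}$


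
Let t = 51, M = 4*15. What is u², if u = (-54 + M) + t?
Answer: 3249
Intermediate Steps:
M = 60
u = 57 (u = (-54 + 60) + 51 = 6 + 51 = 57)
u² = 57² = 3249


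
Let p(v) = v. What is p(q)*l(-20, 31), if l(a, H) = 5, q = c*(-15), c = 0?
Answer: 0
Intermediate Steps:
q = 0 (q = 0*(-15) = 0)
p(q)*l(-20, 31) = 0*5 = 0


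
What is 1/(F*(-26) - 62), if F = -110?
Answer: 1/2798 ≈ 0.00035740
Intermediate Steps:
1/(F*(-26) - 62) = 1/(-110*(-26) - 62) = 1/(2860 - 62) = 1/2798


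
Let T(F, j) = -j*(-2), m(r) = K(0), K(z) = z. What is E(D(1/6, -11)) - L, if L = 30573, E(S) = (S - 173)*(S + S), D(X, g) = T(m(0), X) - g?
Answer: -308137/9 ≈ -34237.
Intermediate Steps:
m(r) = 0
T(F, j) = 2*j
D(X, g) = -g + 2*X (D(X, g) = 2*X - g = -g + 2*X)
E(S) = 2*S*(-173 + S) (E(S) = (-173 + S)*(2*S) = 2*S*(-173 + S))
E(D(1/6, -11)) - L = 2*(-1*(-11) + 2/6)*(-173 + (-1*(-11) + 2/6)) - 1*30573 = 2*(11 + 2*(1/6))*(-173 + (11 + 2*(1/6))) - 30573 = 2*(11 + 1/3)*(-173 + (11 + 1/3)) - 30573 = 2*(34/3)*(-173 + 34/3) - 30573 = 2*(34/3)*(-485/3) - 30573 = -32980/9 - 30573 = -308137/9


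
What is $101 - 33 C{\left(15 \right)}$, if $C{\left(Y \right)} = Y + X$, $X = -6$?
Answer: $-196$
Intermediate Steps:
$C{\left(Y \right)} = -6 + Y$ ($C{\left(Y \right)} = Y - 6 = -6 + Y$)
$101 - 33 C{\left(15 \right)} = 101 - 33 \left(-6 + 15\right) = 101 - 297 = -196$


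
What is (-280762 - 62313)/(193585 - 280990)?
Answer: 68615/17481 ≈ 3.9251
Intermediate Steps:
(-280762 - 62313)/(193585 - 280990) = -343075/(-87405) = -343075*(-1/87405) = 68615/17481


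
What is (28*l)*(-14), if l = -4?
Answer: 1568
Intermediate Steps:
(28*l)*(-14) = (28*(-4))*(-14) = -112*(-14) = 1568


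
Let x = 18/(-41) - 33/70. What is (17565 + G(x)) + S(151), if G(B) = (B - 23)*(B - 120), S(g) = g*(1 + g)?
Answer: 357547550399/8236900 ≈ 43408.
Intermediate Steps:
x = -2613/2870 (x = 18*(-1/41) - 33*1/70 = -18/41 - 33/70 = -2613/2870 ≈ -0.91045)
G(B) = (-120 + B)*(-23 + B) (G(B) = (-23 + B)*(-120 + B) = (-120 + B)*(-23 + B))
(17565 + G(x)) + S(151) = (17565 + (2760 + (-2613/2870)² - 143*(-2613/2870))) + 151*(1 + 151) = (17565 + (2760 + 6827769/8236900 + 373659/2870)) + 151*152 = (17565 + 23813073099/8236900) + 22952 = 168494221599/8236900 + 22952 = 357547550399/8236900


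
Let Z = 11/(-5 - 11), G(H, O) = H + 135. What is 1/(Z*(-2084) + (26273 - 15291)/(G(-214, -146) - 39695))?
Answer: 79548/113950433 ≈ 0.00069809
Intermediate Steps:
G(H, O) = 135 + H
Z = -11/16 (Z = 11/(-16) = 11*(-1/16) = -11/16 ≈ -0.68750)
1/(Z*(-2084) + (26273 - 15291)/(G(-214, -146) - 39695)) = 1/(-11/16*(-2084) + (26273 - 15291)/((135 - 214) - 39695)) = 1/(5731/4 + 10982/(-79 - 39695)) = 1/(5731/4 + 10982/(-39774)) = 1/(5731/4 + 10982*(-1/39774)) = 1/(5731/4 - 5491/19887) = 1/(113950433/79548) = 79548/113950433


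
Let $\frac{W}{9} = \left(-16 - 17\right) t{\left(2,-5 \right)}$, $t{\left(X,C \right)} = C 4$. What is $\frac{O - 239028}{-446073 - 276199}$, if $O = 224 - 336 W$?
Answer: $\frac{558661}{180568} \approx 3.0939$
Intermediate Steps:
$t{\left(X,C \right)} = 4 C$
$W = 5940$ ($W = 9 \left(-16 - 17\right) 4 \left(-5\right) = 9 \left(\left(-33\right) \left(-20\right)\right) = 9 \cdot 660 = 5940$)
$O = -1995616$ ($O = 224 - 1995840 = -1995616$)
$\frac{O - 239028}{-446073 - 276199} = \frac{-1995616 - 239028}{-446073 - 276199} = - \frac{2234644}{-722272} = \left(-2234644\right) \left(- \frac{1}{722272}\right) = \frac{558661}{180568}$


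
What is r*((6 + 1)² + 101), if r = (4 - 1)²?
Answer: 1350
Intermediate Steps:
r = 9 (r = 3² = 9)
r*((6 + 1)² + 101) = 9*((6 + 1)² + 101) = 9*(7² + 101) = 9*(49 + 101) = 9*150 = 1350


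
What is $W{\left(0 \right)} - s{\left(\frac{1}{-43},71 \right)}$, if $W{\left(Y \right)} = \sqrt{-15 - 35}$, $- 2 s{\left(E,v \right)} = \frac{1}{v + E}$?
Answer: $\frac{43}{6104} + 5 i \sqrt{2} \approx 0.0070446 + 7.0711 i$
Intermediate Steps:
$s{\left(E,v \right)} = - \frac{1}{2 \left(E + v\right)}$ ($s{\left(E,v \right)} = - \frac{1}{2 \left(v + E\right)} = - \frac{1}{2 \left(E + v\right)}$)
$W{\left(Y \right)} = 5 i \sqrt{2}$ ($W{\left(Y \right)} = \sqrt{-50} = 5 i \sqrt{2}$)
$W{\left(0 \right)} - s{\left(\frac{1}{-43},71 \right)} = 5 i \sqrt{2} - - \frac{1}{\frac{2}{-43} + 2 \cdot 71} = 5 i \sqrt{2} - - \frac{1}{2 \left(- \frac{1}{43}\right) + 142} = 5 i \sqrt{2} - - \frac{1}{- \frac{2}{43} + 142} = 5 i \sqrt{2} - - \frac{1}{\frac{6104}{43}} = 5 i \sqrt{2} - \left(-1\right) \frac{43}{6104} = 5 i \sqrt{2} - - \frac{43}{6104} = 5 i \sqrt{2} + \frac{43}{6104} = \frac{43}{6104} + 5 i \sqrt{2}$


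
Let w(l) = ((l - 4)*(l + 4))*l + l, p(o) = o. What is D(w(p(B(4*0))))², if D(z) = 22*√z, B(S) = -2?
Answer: 10648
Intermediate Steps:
w(l) = l + l*(-4 + l)*(4 + l) (w(l) = ((-4 + l)*(4 + l))*l + l = l*(-4 + l)*(4 + l) + l = l + l*(-4 + l)*(4 + l))
D(w(p(B(4*0))))² = (22*√(-2*(-15 + (-2)²)))² = (22*√(-2*(-15 + 4)))² = (22*√(-2*(-11)))² = (22*√22)² = 10648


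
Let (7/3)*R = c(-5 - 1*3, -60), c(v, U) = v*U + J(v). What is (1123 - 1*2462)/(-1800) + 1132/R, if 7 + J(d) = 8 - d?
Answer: 601019/97800 ≈ 6.1454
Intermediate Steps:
J(d) = 1 - d (J(d) = -7 + (8 - d) = 1 - d)
c(v, U) = 1 - v + U*v (c(v, U) = v*U + (1 - v) = U*v + (1 - v) = 1 - v + U*v)
R = 1467/7 (R = 3*(1 - (-5 - 1*3) - 60*(-5 - 1*3))/7 = 3*(1 - (-5 - 3) - 60*(-5 - 3))/7 = 3*(1 - 1*(-8) - 60*(-8))/7 = 3*(1 + 8 + 480)/7 = (3/7)*489 = 1467/7 ≈ 209.57)
(1123 - 1*2462)/(-1800) + 1132/R = (1123 - 1*2462)/(-1800) + 1132/(1467/7) = (1123 - 2462)*(-1/1800) + 1132*(7/1467) = -1339*(-1/1800) + 7924/1467 = 1339/1800 + 7924/1467 = 601019/97800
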